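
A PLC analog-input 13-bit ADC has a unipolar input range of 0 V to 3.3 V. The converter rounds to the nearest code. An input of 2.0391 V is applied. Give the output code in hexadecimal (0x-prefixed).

Full-scale span = 3.3 V; LSB = 3.3/2^13 = 402.83 µV.
(V_in − V_low)/LSB = (2.0391 − 0) / 0.000402832 = 5061.911.
So the output code is 5062.
In hexadecimal (0x-prefixed): 0x13C6.

code 0x13C6 (decimal 5062)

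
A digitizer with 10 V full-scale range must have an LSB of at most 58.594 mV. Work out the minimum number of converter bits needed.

8 bits

Number of steps required ≥ 10 V / 58.594 mV = 170.67.
Need 2^N ≥ 170.67; 2^7 = 128, 2^8 = 256.
Minimum N = 8.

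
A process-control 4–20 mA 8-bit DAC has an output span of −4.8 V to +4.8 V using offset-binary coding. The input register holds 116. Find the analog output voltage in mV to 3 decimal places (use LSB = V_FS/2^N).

LSB = 9.6 V / 2^8 = 37.500 mV.
V_out = (−4.8) + 116 × 0.0375 V = -0.45 V.
= -450.000 mV.

-450.000 mV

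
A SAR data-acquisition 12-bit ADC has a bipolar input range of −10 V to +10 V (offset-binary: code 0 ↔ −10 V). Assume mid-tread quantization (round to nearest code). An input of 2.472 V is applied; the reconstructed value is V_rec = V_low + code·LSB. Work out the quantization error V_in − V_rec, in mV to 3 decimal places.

1.297 mV

One LSB is 20 V / 4096 = 4.883 mV.
Scaled input = 2554.2656 LSBs, so code = 2554.
Code 2554 maps back to (−10) + 2554×0.00488281 V = 2.4707031 V.
Difference: 0.00129688 V → 1.297 mV.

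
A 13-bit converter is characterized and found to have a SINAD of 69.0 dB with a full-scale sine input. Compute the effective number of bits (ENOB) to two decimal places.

11.17 bits

ENOB = (SINAD − 1.76) / 6.02 = (69.0 − 1.76)/6.02 = 11.169.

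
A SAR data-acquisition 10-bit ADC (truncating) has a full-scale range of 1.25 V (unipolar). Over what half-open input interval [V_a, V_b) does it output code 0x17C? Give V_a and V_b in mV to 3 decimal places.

[463.867 mV, 465.088 mV)

LSB = 1.25/2^10 = 1.221 mV.
Code 0x17C = 380 decimal.
V_a = V_low + 380·LSB = 0.463867 V; V_b = V_low + 381·LSB = 0.465088 V.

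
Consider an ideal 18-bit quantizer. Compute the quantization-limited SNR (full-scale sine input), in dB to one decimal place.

SNR ≈ 6.02·N + 1.76 dB = 6.02·18 + 1.76 = 110.12 dB.

110.1 dB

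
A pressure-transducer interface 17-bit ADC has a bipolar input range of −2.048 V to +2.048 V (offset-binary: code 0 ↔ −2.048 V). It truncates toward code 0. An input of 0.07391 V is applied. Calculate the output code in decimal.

Full-scale span = 4.096 V; LSB = 4.096/2^17 = 31.25 µV.
(0.07391 − (−2.048)) / 3.125e-05 = 67901.120 LSBs.
⌊·⌋(67901.120) = 67901.

code 67901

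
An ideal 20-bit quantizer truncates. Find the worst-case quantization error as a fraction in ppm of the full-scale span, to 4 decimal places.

Truncating → worst-case error = 1 LSB = V_FS/2^20, so 1e+06/1048576 = 0.953674 ppm of full scale.

0.9537 ppm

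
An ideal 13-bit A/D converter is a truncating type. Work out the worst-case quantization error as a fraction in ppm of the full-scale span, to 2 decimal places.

122.07 ppm

Truncating → worst-case error = 1 LSB = V_FS/2^13, so 1e+06/8192 = 122.07 ppm of full scale.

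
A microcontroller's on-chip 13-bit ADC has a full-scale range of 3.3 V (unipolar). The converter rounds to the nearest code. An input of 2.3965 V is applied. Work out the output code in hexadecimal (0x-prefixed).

With 8192 levels over 3.3 V, one step is 402.83 µV.
(V_in − V_low)/LSB = (2.3965 − 0) / 0.000402832 = 5949.130.
So the output code is 5949.
In hexadecimal (0x-prefixed): 0x173D.

code 0x173D (decimal 5949)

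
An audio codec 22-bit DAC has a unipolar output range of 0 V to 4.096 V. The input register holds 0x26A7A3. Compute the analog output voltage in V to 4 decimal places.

2.4739 V

LSB = 4.096 V / 2^22 = 0.98 µV.
Code 0x26A7A3 = 2533283 decimal.
V_out = 0 + 2533283 × 9.76563e-07 V = 2.47391 V.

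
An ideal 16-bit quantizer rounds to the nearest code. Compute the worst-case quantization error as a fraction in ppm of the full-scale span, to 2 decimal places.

7.63 ppm

Rounding → worst-case error = ½ LSB = V_FS/2^17, so 1e+06/131072 = 7.62939 ppm of full scale.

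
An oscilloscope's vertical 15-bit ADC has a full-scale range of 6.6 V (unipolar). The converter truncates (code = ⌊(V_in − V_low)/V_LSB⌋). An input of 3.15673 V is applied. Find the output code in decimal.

LSB = 6.6 V / 32768 = 201.42 µV.
(3.15673 − 0) / 0.000201416 = 15672.686 LSBs.
So the output code is 15672.

code 15672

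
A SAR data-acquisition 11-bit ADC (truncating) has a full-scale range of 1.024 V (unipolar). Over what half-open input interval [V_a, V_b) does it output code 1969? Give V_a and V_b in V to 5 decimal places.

[0.98450 V, 0.98500 V)

LSB = 1.024/2^11 = 0.500 mV.
V_a = V_low + 1969·LSB = 0.9845 V; V_b = V_low + 1970·LSB = 0.985 V.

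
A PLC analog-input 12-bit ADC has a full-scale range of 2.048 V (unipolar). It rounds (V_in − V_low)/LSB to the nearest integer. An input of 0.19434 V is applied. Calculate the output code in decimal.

With 4096 levels over 2.048 V, one step is 0.500 mV.
(V_in − V_low)/LSB = (0.19434 − 0) / 0.0005 = 388.680.
Round → code 389.

code 389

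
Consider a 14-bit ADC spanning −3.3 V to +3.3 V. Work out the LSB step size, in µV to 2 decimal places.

Full-scale span = 6.6 V.
LSB = 6.6 / 2^14 = 6.6 / 16384 = 0.000402832 V = 402.83 µV.

402.83 µV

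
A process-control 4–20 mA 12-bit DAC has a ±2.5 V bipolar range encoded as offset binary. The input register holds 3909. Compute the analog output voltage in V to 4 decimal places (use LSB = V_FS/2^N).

2.2717 V

LSB = 5 V / 2^12 = 1.221 mV.
V_out = (−2.5) + 3909 × 0.0012207 V = 2.27173 V.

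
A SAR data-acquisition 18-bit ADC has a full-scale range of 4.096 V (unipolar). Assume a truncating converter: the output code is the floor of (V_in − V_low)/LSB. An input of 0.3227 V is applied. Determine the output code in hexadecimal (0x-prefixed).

code 0x50AC (decimal 20652)

With 262144 levels over 4.096 V, one step is 15.62 µV.
(0.3227 − 0) / 1.5625e-05 = 20652.800 LSBs.
So the output code is 20652.
In hexadecimal (0x-prefixed): 0x50AC.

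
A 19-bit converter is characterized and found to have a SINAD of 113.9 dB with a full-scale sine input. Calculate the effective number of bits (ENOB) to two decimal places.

ENOB = (SINAD − 1.76) / 6.02 = (113.9 − 1.76)/6.02 = 18.628.

18.63 bits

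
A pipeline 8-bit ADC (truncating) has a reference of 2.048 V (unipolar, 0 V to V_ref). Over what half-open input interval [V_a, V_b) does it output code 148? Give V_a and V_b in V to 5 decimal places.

[1.18400 V, 1.19200 V)

LSB = 2.048/2^8 = 8.000 mV.
V_a = V_low + 148·LSB = 1.184 V; V_b = V_low + 149·LSB = 1.192 V.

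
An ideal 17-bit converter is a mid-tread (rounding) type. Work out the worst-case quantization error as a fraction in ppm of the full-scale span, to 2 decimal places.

3.81 ppm

Rounding → worst-case error = ½ LSB = V_FS/2^18, so 1e+06/262144 = 3.8147 ppm of full scale.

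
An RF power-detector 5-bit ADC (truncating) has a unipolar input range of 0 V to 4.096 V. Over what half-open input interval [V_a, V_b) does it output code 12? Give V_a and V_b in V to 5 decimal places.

[1.53600 V, 1.66400 V)

LSB = 4.096/2^5 = 128.000 mV.
V_a = V_low + 12·LSB = 1.536 V; V_b = V_low + 13·LSB = 1.664 V.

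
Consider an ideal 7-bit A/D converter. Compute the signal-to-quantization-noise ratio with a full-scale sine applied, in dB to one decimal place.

SNR ≈ 6.02·N + 1.76 dB = 6.02·7 + 1.76 = 43.90 dB.

43.9 dB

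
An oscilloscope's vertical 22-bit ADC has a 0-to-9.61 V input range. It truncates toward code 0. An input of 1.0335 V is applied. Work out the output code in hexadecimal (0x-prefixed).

With 4194304 levels over 9.61 V, one step is 2.29 µV.
(1.0335 − 0) / 2.2912e-06 = 451073.172 LSBs.
Floor → code 451073.
In hexadecimal (0x-prefixed): 0x6E201.

code 0x6E201 (decimal 451073)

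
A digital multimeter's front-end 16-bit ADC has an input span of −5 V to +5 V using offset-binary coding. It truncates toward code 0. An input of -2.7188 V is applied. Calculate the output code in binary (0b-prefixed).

code 0b11101001100110 (decimal 14950)

LSB = 10 V / 65536 = 152.59 µV.
Input sits at 14950.072 steps above V_low.
⌊·⌋(14950.072) = 14950.
In binary (0b-prefixed): 0b11101001100110.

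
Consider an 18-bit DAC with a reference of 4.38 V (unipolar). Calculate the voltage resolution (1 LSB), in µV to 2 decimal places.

16.71 µV

Full-scale span = 4.38 V.
LSB = 4.38 / 2^18 = 4.38 / 262144 = 1.67084e-05 V = 16.71 µV.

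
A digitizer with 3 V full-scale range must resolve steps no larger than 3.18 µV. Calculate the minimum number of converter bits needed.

20 bits

Number of steps required ≥ 3 V / 3.18 µV = 943396.23.
Need 2^N ≥ 943396.23; 2^19 = 524288, 2^20 = 1048576.
Minimum N = 20.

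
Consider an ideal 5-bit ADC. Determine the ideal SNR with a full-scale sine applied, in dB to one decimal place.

31.9 dB

SNR ≈ 6.02·N + 1.76 dB = 6.02·5 + 1.76 = 31.86 dB.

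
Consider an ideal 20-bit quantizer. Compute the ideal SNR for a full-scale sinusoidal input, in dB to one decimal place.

122.2 dB

SNR ≈ 6.02·N + 1.76 dB = 6.02·20 + 1.76 = 122.16 dB.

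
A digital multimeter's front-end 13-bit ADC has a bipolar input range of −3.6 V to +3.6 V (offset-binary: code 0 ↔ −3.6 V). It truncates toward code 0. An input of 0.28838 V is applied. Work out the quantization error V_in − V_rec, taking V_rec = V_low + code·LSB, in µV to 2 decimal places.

98.75 µV

One LSB is 7.2 V / 8192 = 0.879 mV.
(0.28838 − (−3.6))/0.000878906 = 4424.1124; ⌊·⌋ gives code 4424.
Reconstructed: 0.28828125 V.
Difference: 9.875e-05 V → 98.75 µV.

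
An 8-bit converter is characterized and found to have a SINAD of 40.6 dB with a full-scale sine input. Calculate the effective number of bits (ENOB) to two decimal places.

ENOB = (SINAD − 1.76) / 6.02 = (40.6 − 1.76)/6.02 = 6.452.

6.45 bits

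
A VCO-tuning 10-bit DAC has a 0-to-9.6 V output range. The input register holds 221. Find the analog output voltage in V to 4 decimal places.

2.0719 V

LSB = 9.6 V / 2^10 = 9.375 mV.
V_out = 0 + 221 × 0.009375 V = 2.07187 V.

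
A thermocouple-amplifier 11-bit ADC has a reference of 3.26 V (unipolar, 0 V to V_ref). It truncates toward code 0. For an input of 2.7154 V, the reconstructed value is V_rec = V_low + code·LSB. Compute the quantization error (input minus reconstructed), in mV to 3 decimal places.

1.386 mV

One LSB is 3.26 V / 2048 = 1.592 mV.
(V_in − V_low)/LSB = (2.7154 − 0)/0.0015918 = 1705.8709 → code 1705 (floor).
Reconstructed: 2.7140137 V.
Difference: 0.00138633 V → 1.386 mV.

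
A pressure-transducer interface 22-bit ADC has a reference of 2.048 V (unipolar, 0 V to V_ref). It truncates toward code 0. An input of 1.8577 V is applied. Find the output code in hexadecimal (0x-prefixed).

With 4194304 levels over 2.048 V, one step is 0.49 µV.
(1.8577 − 0) / 4.88281e-07 = 3804569.600 LSBs.
⌊·⌋(3804569.600) = 3804569.
In hexadecimal (0x-prefixed): 0x3A0D99.

code 0x3A0D99 (decimal 3804569)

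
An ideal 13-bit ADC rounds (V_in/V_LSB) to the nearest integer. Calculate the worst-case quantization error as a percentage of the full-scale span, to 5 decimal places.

Rounding → worst-case error = ½ LSB = V_FS/2^14, so 100/16384 = 0.00610352 % of full scale.

0.00610 %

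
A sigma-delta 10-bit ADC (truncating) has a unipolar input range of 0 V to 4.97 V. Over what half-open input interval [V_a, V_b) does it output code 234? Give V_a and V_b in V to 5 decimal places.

LSB = 4.97/2^10 = 4.854 mV.
V_a = V_low + 234·LSB = 1.13572 V; V_b = V_low + 235·LSB = 1.14058 V.

[1.13572 V, 1.14058 V)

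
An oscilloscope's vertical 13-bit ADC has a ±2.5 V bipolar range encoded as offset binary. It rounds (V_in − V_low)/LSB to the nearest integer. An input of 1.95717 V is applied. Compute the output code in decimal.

LSB = 5 V / 8192 = 0.610 mV.
Input sits at 7302.627 steps above V_low.
Round → code 7303.

code 7303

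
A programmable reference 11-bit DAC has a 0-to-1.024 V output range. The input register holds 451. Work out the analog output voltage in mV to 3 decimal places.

LSB = 1.024 V / 2^11 = 0.500 mV.
V_out = 0 + 451 × 0.0005 V = 0.2255 V.
= 225.500 mV.

225.500 mV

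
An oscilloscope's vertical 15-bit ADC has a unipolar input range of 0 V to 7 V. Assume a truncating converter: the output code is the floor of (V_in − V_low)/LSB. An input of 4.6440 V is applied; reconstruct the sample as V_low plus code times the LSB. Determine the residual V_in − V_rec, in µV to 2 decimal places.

One LSB is 7 V / 32768 = 213.62 µV.
(V_in − V_low)/LSB = (4.6440 − 0)/0.000213623 = 21739.2274 → code 21739 (floor).
Code 21739 maps back to 0 + 21739×0.000213623 V = 4.6439514 V.
Difference: 4.8584e-05 V → 48.58 µV.

48.58 µV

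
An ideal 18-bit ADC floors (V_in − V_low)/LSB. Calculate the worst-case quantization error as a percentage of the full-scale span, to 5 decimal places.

0.00038 %

Truncating → worst-case error = 1 LSB = V_FS/2^18, so 100/262144 = 0.00038147 % of full scale.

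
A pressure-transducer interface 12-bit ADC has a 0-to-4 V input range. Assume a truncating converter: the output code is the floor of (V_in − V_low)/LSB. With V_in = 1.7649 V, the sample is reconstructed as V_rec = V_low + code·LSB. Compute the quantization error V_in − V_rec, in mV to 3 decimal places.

0.252 mV

One LSB is 4 V / 4096 = 0.977 mV.
(V_in − V_low)/LSB = (1.7649 − 0)/0.000976562 = 1807.2576 → code 1807 (floor).
Reconstructed: 1.7646484 V.
Error = 1.7649 − 1.7646484 = 0.000251562 V = 0.252 mV.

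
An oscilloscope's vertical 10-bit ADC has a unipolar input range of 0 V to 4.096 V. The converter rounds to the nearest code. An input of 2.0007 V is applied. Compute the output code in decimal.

LSB = 4.096 V / 1024 = 4.000 mV.
Input sits at 500.175 steps above V_low.
So the output code is 500.

code 500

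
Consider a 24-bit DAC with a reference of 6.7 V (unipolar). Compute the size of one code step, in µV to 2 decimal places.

Full-scale span = 6.7 V.
LSB = 6.7 / 2^24 = 6.7 / 16777216 = 3.99351e-07 V = 0.40 µV.

0.40 µV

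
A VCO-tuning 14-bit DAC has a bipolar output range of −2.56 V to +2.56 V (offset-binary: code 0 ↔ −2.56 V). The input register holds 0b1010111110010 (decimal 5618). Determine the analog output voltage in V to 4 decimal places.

-0.8044 V

LSB = 5.12 V / 2^14 = 312.50 µV.
Code 0b1010111110010 = 5618 decimal.
V_out = (−2.56) + 5618 × 0.0003125 V = -0.804375 V.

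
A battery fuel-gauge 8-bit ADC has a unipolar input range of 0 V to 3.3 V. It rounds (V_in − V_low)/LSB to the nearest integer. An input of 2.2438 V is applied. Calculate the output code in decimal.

code 174

LSB = 3.3 V / 256 = 12.891 mV.
Input sits at 174.064 steps above V_low.
round(174.064) = 174.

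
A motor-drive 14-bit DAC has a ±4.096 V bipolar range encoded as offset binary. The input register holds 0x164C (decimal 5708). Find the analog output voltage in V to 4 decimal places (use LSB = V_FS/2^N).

LSB = 8.192 V / 2^14 = 0.500 mV.
Code 0x164C = 5708 decimal.
V_out = (−4.096) + 5708 × 0.0005 V = -1.242 V.

-1.2420 V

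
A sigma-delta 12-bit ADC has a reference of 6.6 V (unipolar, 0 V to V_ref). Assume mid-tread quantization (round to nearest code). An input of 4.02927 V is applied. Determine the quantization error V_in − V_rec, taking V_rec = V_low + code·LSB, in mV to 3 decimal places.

-0.662 mV

LSB = 6.6/2^12 = 1.611 mV.
Scaled input = 2500.5894 LSBs, so code = 2501.
Reconstructed: 4.0299316 V.
Error = 4.02927 − 4.0299316 = -0.000661641 V = -0.662 mV.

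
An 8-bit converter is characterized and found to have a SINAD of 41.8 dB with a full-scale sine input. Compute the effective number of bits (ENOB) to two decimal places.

ENOB = (SINAD − 1.76) / 6.02 = (41.8 − 1.76)/6.02 = 6.651.

6.65 bits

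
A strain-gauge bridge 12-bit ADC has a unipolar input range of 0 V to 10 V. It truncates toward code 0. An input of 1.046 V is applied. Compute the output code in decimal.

code 428

LSB = 10 V / 4096 = 2.441 mV.
(1.046 − 0) / 0.00244141 = 428.442 LSBs.
⌊·⌋(428.442) = 428.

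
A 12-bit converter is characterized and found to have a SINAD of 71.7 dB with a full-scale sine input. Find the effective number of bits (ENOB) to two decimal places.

ENOB = (SINAD − 1.76) / 6.02 = (71.7 − 1.76)/6.02 = 11.618.

11.62 bits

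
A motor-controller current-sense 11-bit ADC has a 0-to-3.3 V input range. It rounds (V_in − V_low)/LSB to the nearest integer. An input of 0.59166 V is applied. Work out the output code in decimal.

code 367

With 2048 levels over 3.3 V, one step is 1.611 mV.
(V_in − V_low)/LSB = (0.59166 − 0) / 0.00161133 = 367.188.
So the output code is 367.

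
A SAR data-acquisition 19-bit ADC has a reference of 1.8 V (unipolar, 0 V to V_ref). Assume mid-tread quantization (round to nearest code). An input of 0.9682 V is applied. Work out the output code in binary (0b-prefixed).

Full-scale span = 1.8 V; LSB = 1.8/2^19 = 3.43 µV.
Input sits at 282008.690 steps above V_low.
So the output code is 282009.
In binary (0b-prefixed): 0b1000100110110011001.

code 0b1000100110110011001 (decimal 282009)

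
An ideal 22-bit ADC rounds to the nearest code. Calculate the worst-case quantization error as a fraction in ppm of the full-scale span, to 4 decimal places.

0.1192 ppm

Rounding → worst-case error = ½ LSB = V_FS/2^23, so 1e+06/8388608 = 0.119209 ppm of full scale.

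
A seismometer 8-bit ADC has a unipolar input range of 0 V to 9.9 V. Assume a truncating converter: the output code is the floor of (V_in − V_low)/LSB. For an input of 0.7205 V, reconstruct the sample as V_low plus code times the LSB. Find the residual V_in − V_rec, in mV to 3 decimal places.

24.406 mV

One LSB is 9.9 V / 256 = 38.672 mV.
(V_in − V_low)/LSB = (0.7205 − 0)/0.0386719 = 18.6311 → code 18 (floor).
V_rec = 0 + 18·0.0386719 = 0.69609375 V.
Difference: 0.0244063 V → 24.406 mV.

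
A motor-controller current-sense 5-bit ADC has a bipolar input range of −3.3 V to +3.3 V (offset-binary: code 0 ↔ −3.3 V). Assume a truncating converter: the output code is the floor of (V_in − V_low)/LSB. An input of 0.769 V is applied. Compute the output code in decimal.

code 19

LSB = 6.6 V / 32 = 206.250 mV.
(0.769 − (−3.3)) / 0.20625 = 19.728 LSBs.
So the output code is 19.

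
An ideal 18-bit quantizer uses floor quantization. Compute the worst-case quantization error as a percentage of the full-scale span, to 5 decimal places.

0.00038 %

Truncating → worst-case error = 1 LSB = V_FS/2^18, so 100/262144 = 0.00038147 % of full scale.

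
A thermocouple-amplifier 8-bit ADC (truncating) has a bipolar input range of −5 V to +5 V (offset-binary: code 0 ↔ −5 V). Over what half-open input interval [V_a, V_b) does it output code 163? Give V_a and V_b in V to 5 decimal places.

[1.36719 V, 1.40625 V)

LSB = 10/2^8 = 39.062 mV.
V_a = V_low + 163·LSB = 1.36719 V; V_b = V_low + 164·LSB = 1.40625 V.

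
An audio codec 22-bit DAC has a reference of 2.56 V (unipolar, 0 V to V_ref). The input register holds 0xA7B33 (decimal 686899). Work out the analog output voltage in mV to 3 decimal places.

LSB = 2.56 V / 2^22 = 0.61 µV.
Code 0xA7B33 = 686899 decimal.
V_out = 0 + 686899 × 6.10352e-07 V = 0.41925 V.
= 419.250 mV.

419.250 mV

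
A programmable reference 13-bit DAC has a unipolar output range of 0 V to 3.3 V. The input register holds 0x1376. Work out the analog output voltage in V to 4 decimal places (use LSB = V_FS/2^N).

2.0069 V

LSB = 3.3 V / 2^13 = 402.83 µV.
Code 0x1376 = 4982 decimal.
V_out = 0 + 4982 × 0.000402832 V = 2.00691 V.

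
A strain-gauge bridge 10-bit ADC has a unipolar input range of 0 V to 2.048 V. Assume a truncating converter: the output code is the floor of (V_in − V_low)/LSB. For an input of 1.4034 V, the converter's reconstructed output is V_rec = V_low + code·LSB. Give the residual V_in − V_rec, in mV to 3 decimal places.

Step size: 2.048 V ÷ 2^10 = 2.000 mV.
(V_in − V_low)/LSB = (1.4034 − 0)/0.002 = 701.7000 → code 701 (floor).
Code 701 maps back to 0 + 701×0.002 V = 1.402 V.
Difference: 0.0014 V → 1.400 mV.

1.400 mV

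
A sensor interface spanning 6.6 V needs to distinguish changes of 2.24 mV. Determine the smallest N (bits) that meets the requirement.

12 bits

Number of steps required ≥ 6.6 V / 2.24 mV = 2946.43.
Need 2^N ≥ 2946.43; 2^11 = 2048, 2^12 = 4096.
Minimum N = 12.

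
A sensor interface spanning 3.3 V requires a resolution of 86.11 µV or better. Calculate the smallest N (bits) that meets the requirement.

Number of steps required ≥ 3.3 V / 86.11 µV = 38323.08.
Need 2^N ≥ 38323.08; 2^15 = 32768, 2^16 = 65536.
Minimum N = 16.

16 bits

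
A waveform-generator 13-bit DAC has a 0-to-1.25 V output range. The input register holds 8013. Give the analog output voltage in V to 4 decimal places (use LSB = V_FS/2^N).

LSB = 1.25 V / 2^13 = 152.59 µV.
V_out = 0 + 8013 × 0.000152588 V = 1.22269 V.

1.2227 V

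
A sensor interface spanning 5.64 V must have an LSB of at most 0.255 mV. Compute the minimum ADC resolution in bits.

Number of steps required ≥ 5.64 V / 0.255 mV = 22117.65.
Need 2^N ≥ 22117.65; 2^14 = 16384, 2^15 = 32768.
Minimum N = 15.

15 bits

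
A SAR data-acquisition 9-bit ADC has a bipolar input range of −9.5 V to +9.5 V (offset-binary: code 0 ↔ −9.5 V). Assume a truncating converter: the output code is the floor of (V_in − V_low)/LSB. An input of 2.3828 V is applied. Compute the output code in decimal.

code 320

With 512 levels over 19 V, one step is 37.109 mV.
(V_in − V_low)/LSB = (2.3828 − (−9.5)) / 0.0371094 = 320.210.
So the output code is 320.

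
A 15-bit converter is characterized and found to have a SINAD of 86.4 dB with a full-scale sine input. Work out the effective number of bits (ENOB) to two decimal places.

14.06 bits

ENOB = (SINAD − 1.76) / 6.02 = (86.4 − 1.76)/6.02 = 14.060.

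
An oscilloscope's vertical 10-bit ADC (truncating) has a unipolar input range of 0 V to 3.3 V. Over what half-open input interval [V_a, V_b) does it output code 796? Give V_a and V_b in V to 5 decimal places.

[2.56523 V, 2.56846 V)

LSB = 3.3/2^10 = 3.223 mV.
V_a = V_low + 796·LSB = 2.56523 V; V_b = V_low + 797·LSB = 2.56846 V.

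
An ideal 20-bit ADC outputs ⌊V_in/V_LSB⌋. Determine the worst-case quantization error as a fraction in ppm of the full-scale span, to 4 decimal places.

0.9537 ppm

Truncating → worst-case error = 1 LSB = V_FS/2^20, so 1e+06/1048576 = 0.953674 ppm of full scale.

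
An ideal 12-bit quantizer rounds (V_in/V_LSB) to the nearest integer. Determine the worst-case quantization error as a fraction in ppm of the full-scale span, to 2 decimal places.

Rounding → worst-case error = ½ LSB = V_FS/2^13, so 1e+06/8192 = 122.07 ppm of full scale.

122.07 ppm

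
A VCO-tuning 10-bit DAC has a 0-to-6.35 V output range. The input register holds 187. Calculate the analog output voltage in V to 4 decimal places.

1.1596 V

LSB = 6.35 V / 2^10 = 6.201 mV.
V_out = 0 + 187 × 0.00620117 V = 1.15962 V.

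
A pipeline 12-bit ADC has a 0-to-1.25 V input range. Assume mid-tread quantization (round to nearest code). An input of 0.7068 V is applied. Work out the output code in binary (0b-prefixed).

LSB = 1.25 V / 4096 = 305.18 µV.
(V_in − V_low)/LSB = (0.7068 − 0) / 0.000305176 = 2316.042.
round(2316.042) = 2316.
In binary (0b-prefixed): 0b100100001100.

code 0b100100001100 (decimal 2316)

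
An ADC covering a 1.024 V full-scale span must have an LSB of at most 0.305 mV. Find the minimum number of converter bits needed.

12 bits

Number of steps required ≥ 1.024 V / 0.305 mV = 3357.38.
Need 2^N ≥ 3357.38; 2^11 = 2048, 2^12 = 4096.
Minimum N = 12.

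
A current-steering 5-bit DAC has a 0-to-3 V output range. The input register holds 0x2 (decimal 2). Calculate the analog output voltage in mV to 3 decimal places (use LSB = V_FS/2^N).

LSB = 3 V / 2^5 = 93.750 mV.
Code 0x2 = 2 decimal.
V_out = 0 + 2 × 0.09375 V = 0.1875 V.
= 187.500 mV.

187.500 mV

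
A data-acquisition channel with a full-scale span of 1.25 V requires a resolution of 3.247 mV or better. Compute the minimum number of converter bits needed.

Number of steps required ≥ 1.25 V / 3.247 mV = 384.97.
Need 2^N ≥ 384.97; 2^8 = 256, 2^9 = 512.
Minimum N = 9.

9 bits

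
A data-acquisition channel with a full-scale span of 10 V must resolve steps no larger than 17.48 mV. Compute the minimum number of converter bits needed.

10 bits

Number of steps required ≥ 10 V / 17.48 mV = 572.08.
Need 2^N ≥ 572.08; 2^9 = 512, 2^10 = 1024.
Minimum N = 10.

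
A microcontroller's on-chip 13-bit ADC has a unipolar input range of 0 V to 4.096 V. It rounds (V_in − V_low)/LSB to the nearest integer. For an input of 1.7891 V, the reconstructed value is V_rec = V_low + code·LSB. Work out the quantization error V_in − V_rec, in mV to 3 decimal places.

One LSB is 4.096 V / 8192 = 0.500 mV.
Scaled input = 3578.2000 LSBs, so code = 3578.
V_rec = 0 + 3578·0.0005 = 1.789 V.
Difference: 0.0001 V → 0.100 mV.

0.100 mV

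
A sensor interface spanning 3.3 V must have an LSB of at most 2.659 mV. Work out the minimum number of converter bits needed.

Number of steps required ≥ 3.3 V / 2.659 mV = 1241.07.
Need 2^N ≥ 1241.07; 2^10 = 1024, 2^11 = 2048.
Minimum N = 11.

11 bits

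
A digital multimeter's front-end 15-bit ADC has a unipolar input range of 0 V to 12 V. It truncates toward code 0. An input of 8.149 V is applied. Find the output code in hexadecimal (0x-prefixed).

With 32768 levels over 12 V, one step is 366.21 µV.
(8.149 − 0) / 0.000366211 = 22252.203 LSBs.
So the output code is 22252.
In hexadecimal (0x-prefixed): 0x56EC.

code 0x56EC (decimal 22252)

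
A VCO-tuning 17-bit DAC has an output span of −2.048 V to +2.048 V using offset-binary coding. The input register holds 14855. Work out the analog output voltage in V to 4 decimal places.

-1.5838 V

LSB = 4.096 V / 2^17 = 31.25 µV.
V_out = (−2.048) + 14855 × 3.125e-05 V = -1.58378 V.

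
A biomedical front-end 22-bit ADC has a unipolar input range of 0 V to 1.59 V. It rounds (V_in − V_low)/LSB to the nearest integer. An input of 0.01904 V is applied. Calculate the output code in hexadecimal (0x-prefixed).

code 0xC432 (decimal 50226)

With 4194304 levels over 1.59 V, one step is 0.38 µV.
(0.01904 − 0) / 3.79086e-07 = 50226.131 LSBs.
round(50226.131) = 50226.
In hexadecimal (0x-prefixed): 0xC432.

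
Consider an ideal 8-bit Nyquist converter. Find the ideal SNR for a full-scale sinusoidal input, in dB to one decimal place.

SNR ≈ 6.02·N + 1.76 dB = 6.02·8 + 1.76 = 49.92 dB.

49.9 dB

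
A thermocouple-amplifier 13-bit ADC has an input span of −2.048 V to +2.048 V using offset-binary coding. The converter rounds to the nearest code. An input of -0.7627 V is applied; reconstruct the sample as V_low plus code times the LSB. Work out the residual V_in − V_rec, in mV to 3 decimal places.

-0.200 mV

LSB = 4.096/2^13 = 0.500 mV.
(V_in − V_low)/LSB = (-0.7627 − (−2.048))/0.0005 = 2570.6000 → code 2571 (round).
Code 2571 maps back to (−2.048) + 2571×0.0005 V = -0.7625 V.
Error = -0.7627 − (−0.7625) = -0.0002 V = -0.200 mV.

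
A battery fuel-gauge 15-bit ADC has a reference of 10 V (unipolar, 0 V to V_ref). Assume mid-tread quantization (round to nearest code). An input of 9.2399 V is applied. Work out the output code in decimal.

code 30277

Full-scale span = 10 V; LSB = 10/2^15 = 305.18 µV.
(V_in − V_low)/LSB = (9.2399 − 0) / 0.000305176 = 30277.304.
So the output code is 30277.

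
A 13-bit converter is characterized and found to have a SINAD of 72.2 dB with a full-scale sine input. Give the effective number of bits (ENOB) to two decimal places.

11.70 bits

ENOB = (SINAD − 1.76) / 6.02 = (72.2 − 1.76)/6.02 = 11.701.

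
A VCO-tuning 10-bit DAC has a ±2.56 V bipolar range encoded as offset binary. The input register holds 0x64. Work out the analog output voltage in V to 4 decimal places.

-2.0600 V

LSB = 5.12 V / 2^10 = 5.000 mV.
Code 0x64 = 100 decimal.
V_out = (−2.56) + 100 × 0.005 V = -2.06 V.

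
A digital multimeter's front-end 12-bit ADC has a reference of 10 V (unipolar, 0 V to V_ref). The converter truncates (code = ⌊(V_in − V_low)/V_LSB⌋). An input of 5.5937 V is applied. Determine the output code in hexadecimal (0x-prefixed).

LSB = 10 V / 4096 = 2.441 mV.
Input sits at 2291.180 steps above V_low.
Floor → code 2291.
In hexadecimal (0x-prefixed): 0x8F3.

code 0x8F3 (decimal 2291)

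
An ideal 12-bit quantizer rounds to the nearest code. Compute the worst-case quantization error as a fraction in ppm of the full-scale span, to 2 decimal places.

122.07 ppm

Rounding → worst-case error = ½ LSB = V_FS/2^13, so 1e+06/8192 = 122.07 ppm of full scale.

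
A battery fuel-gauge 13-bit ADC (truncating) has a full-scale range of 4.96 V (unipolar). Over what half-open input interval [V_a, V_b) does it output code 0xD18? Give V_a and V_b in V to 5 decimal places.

[2.02953 V, 2.03014 V)

LSB = 4.96/2^13 = 0.605 mV.
Code 0xD18 = 3352 decimal.
V_a = V_low + 3352·LSB = 2.02953 V; V_b = V_low + 3353·LSB = 2.03014 V.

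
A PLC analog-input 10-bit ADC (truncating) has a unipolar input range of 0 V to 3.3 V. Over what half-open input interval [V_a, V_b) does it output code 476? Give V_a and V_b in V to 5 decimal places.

LSB = 3.3/2^10 = 3.223 mV.
V_a = V_low + 476·LSB = 1.53398 V; V_b = V_low + 477·LSB = 1.53721 V.

[1.53398 V, 1.53721 V)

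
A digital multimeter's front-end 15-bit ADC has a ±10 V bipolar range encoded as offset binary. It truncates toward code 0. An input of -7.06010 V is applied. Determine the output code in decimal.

code 4816

Full-scale span = 20 V; LSB = 20/2^15 = 0.610 mV.
(V_in − V_low)/LSB = (-7.06010 − (−10)) / 0.000610352 = 4816.732.
⌊·⌋(4816.732) = 4816.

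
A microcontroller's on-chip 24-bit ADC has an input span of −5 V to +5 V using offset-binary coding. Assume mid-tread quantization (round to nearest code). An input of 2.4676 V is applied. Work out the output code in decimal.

With 16777216 levels over 10 V, one step is 0.60 µV.
(2.4676 − (−5)) / 5.96046e-07 = 12528553.820 LSBs.
So the output code is 12528554.

code 12528554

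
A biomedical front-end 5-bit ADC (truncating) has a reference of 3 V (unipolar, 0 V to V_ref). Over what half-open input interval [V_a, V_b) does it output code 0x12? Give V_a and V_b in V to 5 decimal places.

LSB = 3/2^5 = 93.750 mV.
Code 0x12 = 18 decimal.
V_a = V_low + 18·LSB = 1.6875 V; V_b = V_low + 19·LSB = 1.78125 V.

[1.68750 V, 1.78125 V)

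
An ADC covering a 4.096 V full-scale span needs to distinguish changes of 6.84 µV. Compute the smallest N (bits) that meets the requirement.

20 bits

Number of steps required ≥ 4.096 V / 6.84 µV = 598830.41.
Need 2^N ≥ 598830.41; 2^19 = 524288, 2^20 = 1048576.
Minimum N = 20.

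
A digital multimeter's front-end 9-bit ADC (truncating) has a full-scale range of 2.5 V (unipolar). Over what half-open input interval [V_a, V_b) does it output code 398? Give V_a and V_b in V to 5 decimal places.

[1.94336 V, 1.94824 V)

LSB = 2.5/2^9 = 4.883 mV.
V_a = V_low + 398·LSB = 1.94336 V; V_b = V_low + 399·LSB = 1.94824 V.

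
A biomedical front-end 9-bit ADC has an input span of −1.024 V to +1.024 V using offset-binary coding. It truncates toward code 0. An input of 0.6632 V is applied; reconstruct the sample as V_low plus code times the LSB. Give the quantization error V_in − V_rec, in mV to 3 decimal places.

3.200 mV

LSB = 2.048/2^9 = 4.000 mV.
Scaled input = 421.8000 LSBs, so code = 421.
V_rec = (−1.024) + 421·0.004 = 0.66 V.
Error = 0.6632 − 0.66 = 0.0032 V = 3.200 mV.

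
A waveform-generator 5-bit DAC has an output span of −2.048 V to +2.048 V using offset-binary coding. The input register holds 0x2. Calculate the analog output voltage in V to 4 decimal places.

-1.7920 V

LSB = 4.096 V / 2^5 = 128.000 mV.
Code 0x2 = 2 decimal.
V_out = (−2.048) + 2 × 0.128 V = -1.792 V.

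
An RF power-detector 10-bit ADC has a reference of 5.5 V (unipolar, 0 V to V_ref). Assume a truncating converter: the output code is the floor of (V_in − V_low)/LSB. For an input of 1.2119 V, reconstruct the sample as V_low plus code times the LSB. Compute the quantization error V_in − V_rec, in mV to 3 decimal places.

3.404 mV

Step size: 5.5 V ÷ 2^10 = 5.371 mV.
(V_in − V_low)/LSB = (1.2119 − 0)/0.00537109 = 225.6337 → code 225 (floor).
Reconstructed: 1.2084961 V.
Difference: 0.00340391 V → 3.404 mV.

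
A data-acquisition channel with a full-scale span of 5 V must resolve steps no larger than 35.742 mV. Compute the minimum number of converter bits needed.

8 bits

Number of steps required ≥ 5 V / 35.742 mV = 139.89.
Need 2^N ≥ 139.89; 2^7 = 128, 2^8 = 256.
Minimum N = 8.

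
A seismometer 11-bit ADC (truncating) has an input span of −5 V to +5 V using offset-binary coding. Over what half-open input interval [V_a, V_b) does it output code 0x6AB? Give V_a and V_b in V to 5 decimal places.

[3.33496 V, 3.33984 V)

LSB = 10/2^11 = 4.883 mV.
Code 0x6AB = 1707 decimal.
V_a = V_low + 1707·LSB = 3.33496 V; V_b = V_low + 1708·LSB = 3.33984 V.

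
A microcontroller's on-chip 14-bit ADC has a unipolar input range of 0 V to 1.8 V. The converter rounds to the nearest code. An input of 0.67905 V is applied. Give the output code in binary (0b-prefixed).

With 16384 levels over 1.8 V, one step is 109.86 µV.
(V_in − V_low)/LSB = (0.67905 − 0) / 0.000109863 = 6180.864.
round(6180.864) = 6181.
In binary (0b-prefixed): 0b1100000100101.

code 0b1100000100101 (decimal 6181)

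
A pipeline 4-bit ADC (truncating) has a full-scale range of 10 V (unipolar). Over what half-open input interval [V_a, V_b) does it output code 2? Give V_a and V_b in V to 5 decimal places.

[1.25000 V, 1.87500 V)

LSB = 10/2^4 = 0.6250 V.
V_a = V_low + 2·LSB = 1.25 V; V_b = V_low + 3·LSB = 1.875 V.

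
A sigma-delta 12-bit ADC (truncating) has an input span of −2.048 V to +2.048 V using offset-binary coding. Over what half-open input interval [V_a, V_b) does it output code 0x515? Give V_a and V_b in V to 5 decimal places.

[-0.74700 V, -0.74600 V)

LSB = 4.096/2^12 = 1.000 mV.
Code 0x515 = 1301 decimal.
V_a = V_low + 1301·LSB = -0.747 V; V_b = V_low + 1302·LSB = -0.746 V.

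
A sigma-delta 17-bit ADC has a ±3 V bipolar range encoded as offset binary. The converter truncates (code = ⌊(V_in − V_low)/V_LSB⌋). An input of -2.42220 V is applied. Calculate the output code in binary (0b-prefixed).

With 131072 levels over 6 V, one step is 45.78 µV.
(-2.42220 − (−3)) / 4.57764e-05 = 12622.234 LSBs.
Floor → code 12622.
In binary (0b-prefixed): 0b11000101001110.

code 0b11000101001110 (decimal 12622)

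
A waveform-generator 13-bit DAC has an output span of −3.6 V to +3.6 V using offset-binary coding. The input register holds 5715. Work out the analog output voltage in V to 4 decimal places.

1.4229 V

LSB = 7.2 V / 2^13 = 0.879 mV.
V_out = (−3.6) + 5715 × 0.000878906 V = 1.42295 V.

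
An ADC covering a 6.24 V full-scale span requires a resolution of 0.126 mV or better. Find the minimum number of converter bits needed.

16 bits

Number of steps required ≥ 6.24 V / 0.126 mV = 49523.81.
Need 2^N ≥ 49523.81; 2^15 = 32768, 2^16 = 65536.
Minimum N = 16.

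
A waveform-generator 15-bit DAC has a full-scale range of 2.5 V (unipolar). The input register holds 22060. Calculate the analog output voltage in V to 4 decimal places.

1.6830 V

LSB = 2.5 V / 2^15 = 76.29 µV.
V_out = 0 + 22060 × 7.62939e-05 V = 1.68304 V.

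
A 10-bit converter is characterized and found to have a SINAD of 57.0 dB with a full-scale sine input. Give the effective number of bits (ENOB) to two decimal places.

9.18 bits

ENOB = (SINAD − 1.76) / 6.02 = (57.0 − 1.76)/6.02 = 9.176.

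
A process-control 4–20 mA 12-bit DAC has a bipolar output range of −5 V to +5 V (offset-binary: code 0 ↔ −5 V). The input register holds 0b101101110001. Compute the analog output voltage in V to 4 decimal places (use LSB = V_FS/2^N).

2.1509 V

LSB = 10 V / 2^12 = 2.441 mV.
Code 0b101101110001 = 2929 decimal.
V_out = (−5) + 2929 × 0.00244141 V = 2.15088 V.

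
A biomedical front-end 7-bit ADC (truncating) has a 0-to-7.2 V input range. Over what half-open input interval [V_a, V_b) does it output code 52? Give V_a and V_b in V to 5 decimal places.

LSB = 7.2/2^7 = 56.250 mV.
V_a = V_low + 52·LSB = 2.925 V; V_b = V_low + 53·LSB = 2.98125 V.

[2.92500 V, 2.98125 V)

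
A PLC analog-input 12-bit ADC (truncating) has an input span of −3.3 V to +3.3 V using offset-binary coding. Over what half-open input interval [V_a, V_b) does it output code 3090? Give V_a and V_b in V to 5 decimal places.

LSB = 6.6/2^12 = 1.611 mV.
V_a = V_low + 3090·LSB = 1.679 V; V_b = V_low + 3091·LSB = 1.68062 V.

[1.67900 V, 1.68062 V)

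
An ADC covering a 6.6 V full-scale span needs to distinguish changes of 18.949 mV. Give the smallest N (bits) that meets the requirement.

Number of steps required ≥ 6.6 V / 18.949 mV = 348.30.
Need 2^N ≥ 348.30; 2^8 = 256, 2^9 = 512.
Minimum N = 9.

9 bits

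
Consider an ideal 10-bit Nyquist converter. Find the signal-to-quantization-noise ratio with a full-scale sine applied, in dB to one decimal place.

SNR ≈ 6.02·N + 1.76 dB = 6.02·10 + 1.76 = 61.96 dB.

62.0 dB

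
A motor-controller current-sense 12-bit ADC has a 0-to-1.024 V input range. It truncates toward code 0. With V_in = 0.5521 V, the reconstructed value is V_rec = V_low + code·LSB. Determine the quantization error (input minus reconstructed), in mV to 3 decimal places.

0.100 mV

Step size: 1.024 V ÷ 2^12 = 250.00 µV.
(0.5521 − 0)/0.00025 = 2208.4000; ⌊·⌋ gives code 2208.
V_rec = 0 + 2208·0.00025 = 0.552 V.
Difference: 0.0001 V → 0.100 mV.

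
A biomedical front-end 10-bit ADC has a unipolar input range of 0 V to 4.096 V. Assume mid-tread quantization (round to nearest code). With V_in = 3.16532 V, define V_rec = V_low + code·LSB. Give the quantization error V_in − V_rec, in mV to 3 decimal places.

1.320 mV

One LSB is 4.096 V / 1024 = 4.000 mV.
Scaled input = 791.3300 LSBs, so code = 791.
Code 791 maps back to 0 + 791×0.004 V = 3.164 V.
Difference: 0.00132 V → 1.320 mV.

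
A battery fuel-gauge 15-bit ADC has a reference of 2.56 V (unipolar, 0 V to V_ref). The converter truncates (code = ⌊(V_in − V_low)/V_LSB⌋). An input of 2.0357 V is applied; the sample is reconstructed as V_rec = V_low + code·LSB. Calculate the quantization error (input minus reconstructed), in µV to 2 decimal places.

75.00 µV

One LSB is 2.56 V / 32768 = 78.12 µV.
(2.0357 − 0)/7.8125e-05 = 26056.9600; ⌊·⌋ gives code 26056.
Reconstructed: 2.035625 V.
Error = 2.0357 − 2.035625 = 7.5e-05 V = 75.00 µV.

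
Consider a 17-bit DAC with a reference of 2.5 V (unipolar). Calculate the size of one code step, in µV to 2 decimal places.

Full-scale span = 2.5 V.
LSB = 2.5 / 2^17 = 2.5 / 131072 = 1.90735e-05 V = 19.07 µV.

19.07 µV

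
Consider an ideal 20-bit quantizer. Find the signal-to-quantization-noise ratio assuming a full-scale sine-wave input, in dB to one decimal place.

SNR ≈ 6.02·N + 1.76 dB = 6.02·20 + 1.76 = 122.16 dB.

122.2 dB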